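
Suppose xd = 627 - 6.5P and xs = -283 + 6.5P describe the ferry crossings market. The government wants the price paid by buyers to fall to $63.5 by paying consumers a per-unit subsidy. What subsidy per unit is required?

Required subsidy s = $13 per unit

At a buyer price of 63.5, quantity demanded is 627 − 6.5·63.5 = 214.25.
Sellers supply 214.25 only when they receive Ps with -283 + 6.5·Ps = 214.25, i.e. Ps = 76.5.
s = Ps − Pb = 76.5 − 63.5 = 13.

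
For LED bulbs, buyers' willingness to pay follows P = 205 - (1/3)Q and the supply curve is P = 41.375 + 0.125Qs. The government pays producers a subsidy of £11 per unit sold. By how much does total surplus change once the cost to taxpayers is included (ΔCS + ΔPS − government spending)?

Pre-subsidy: 205 - (1/3)Q = 41.375 + 0.125Q gives Q* = 357 and P* = 86.
With the subsidy, sellers receive Ps = Pb + 11 for each unit, where Pb is the price buyers pay.
On the curves, Pb = 205 - (1/3)Q and Ps = 41.375 + 0.125Q; the wedge Ps − Pb = 11 gives 41.375 + 0.125Q − (205 - (1/3)Q) = 11, so Q' = 381.
Then Pb = 205 − (1/3)·381 = 78 and Ps = 41.375 + 0.125·381 = 89.
ΔCS = ½(357 + 381)(86 − 78) = 2952; ΔPS = ½(357 + 381)(89 − 86) = 1107.
Government spending = 11 × 381 = 4191.
Net change = 2952 + 1107 − 4191 = -132. The loss equals the DWL triangle ½·11·24.

Net change in total surplus = -£132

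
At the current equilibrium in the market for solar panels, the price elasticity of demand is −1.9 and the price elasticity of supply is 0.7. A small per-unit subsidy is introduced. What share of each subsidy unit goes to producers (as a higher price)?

Producer share = 19/26

For a small subsidy around the equilibrium, the benefit split depends on the relative slopes, which at a point are proportional to the elasticities.
Buyer share = εs/(εs + |εd|) = 0.7/(0.7 + 1.9) = 7/26; seller share = |εd|/(εs + |εd|) = 19/26.
So producers capture 19/26 of the subsidy.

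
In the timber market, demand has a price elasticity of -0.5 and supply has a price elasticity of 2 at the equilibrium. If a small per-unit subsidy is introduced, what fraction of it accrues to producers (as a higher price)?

For a small subsidy around the equilibrium, the benefit split depends on the relative slopes, which at a point are proportional to the elasticities.
Buyer share = εs/(εs + |εd|) = 2/(2 + 0.5) = 0.8; seller share = |εd|/(εs + |εd|) = 0.2.
So producers capture 0.2 of the subsidy.

Producer share = 0.2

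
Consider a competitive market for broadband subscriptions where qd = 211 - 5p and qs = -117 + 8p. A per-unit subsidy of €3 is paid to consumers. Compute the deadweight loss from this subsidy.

Deadweight loss = 180/13

Pre-subsidy: 211 - 5p = -117 + 8p gives p* = 328/13, q* = 1103/13.
With the rebate, buyers effectively pay pb = ps − 3, where ps is the price sellers receive.
Demand in terms of ps becomes qd = 211 − 5(ps − 3) = 226 - 5ps. Setting this equal to supply: 226 - 5ps = -117 + 8ps, so ps = 343/13.
Buyers pay pb = 343/13 − 3 = 304/13; q' = -117 + 8·(343/13) = 1223/13.
The subsidy expands output by 1223/13 − 1103/13 = 120/13 past the efficient level; on those units the gap between marginal cost and willingness to pay runs from 0 up to 3.
DWL = ½ × 3 × 120/13 = 180/13.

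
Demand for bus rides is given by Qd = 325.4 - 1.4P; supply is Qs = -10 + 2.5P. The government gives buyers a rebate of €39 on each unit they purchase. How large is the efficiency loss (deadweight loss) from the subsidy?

Pre-subsidy: 325.4 - 1.4P = -10 + 2.5P gives P* = 86, Q* = 205.
With the rebate, buyers effectively pay Pb = Ps − 39, where Ps is the price sellers receive.
Demand in terms of Ps becomes Qd = 325.4 − 1.4(Ps − 39) = 380 - 1.4Ps. Setting this equal to supply: 380 - 1.4Ps = -10 + 2.5Ps, so Ps = 100.
Buyers pay Pb = 100 − 39 = 61; Q' = -10 + 2.5·100 = 240.
The subsidy expands output by 240 − 205 = 35 past the efficient level; on those units the gap between marginal cost and willingness to pay runs from 0 up to 39.
DWL = ½ × 39 × 35 = 682.5.

Deadweight loss = €682.5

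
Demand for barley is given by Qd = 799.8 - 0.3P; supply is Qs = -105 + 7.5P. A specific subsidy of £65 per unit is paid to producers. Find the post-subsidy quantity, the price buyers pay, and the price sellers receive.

Q' = 783.75; buyers pay £53.5; sellers receive £118.5

Pre-subsidy: 799.8 - 0.3P = -105 + 7.5P gives P* = 116, Q* = 765.
With the subsidy, sellers receive Ps = Pb + 65 for each unit, where Pb is the price buyers pay.
Supply in terms of Pb becomes Qs = -105 + 7.5(Pb + 65) = 382.5 + 7.5Pb. Setting this equal to demand: 799.8 - 0.3Pb = 382.5 + 7.5Pb, so Pb = 53.5.
Sellers receive Ps = 53.5 + 65 = 118.5; Q' = 799.8 − 0.3·53.5 = 783.75.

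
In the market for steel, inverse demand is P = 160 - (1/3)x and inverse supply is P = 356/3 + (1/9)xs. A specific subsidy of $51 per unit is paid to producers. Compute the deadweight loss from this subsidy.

Pre-subsidy: 160 - (1/3)x = 356/3 + (1/9)x gives x* = 93 and P* = 129.
With the subsidy, sellers receive Ps = Pb + 51 for each unit, where Pb is the price buyers pay.
On the curves, Pb = 160 - (1/3)x and Ps = 356/3 + (1/9)x; the wedge Ps − Pb = 51 gives 356/3 + (1/9)x − (160 - (1/3)x) = 51, so x' = 207.75.
Then Pb = 160 − (1/3)·207.75 = 90.75 and Ps = 356/3 + (1/9)·207.75 = 141.75.
The subsidy expands output by 207.75 − 93 = 114.75 past the efficient level; on those units the gap between marginal cost and willingness to pay runs from 0 up to 51.
DWL = ½ × 51 × 114.75 = 2926.125.

Deadweight loss = $2926.125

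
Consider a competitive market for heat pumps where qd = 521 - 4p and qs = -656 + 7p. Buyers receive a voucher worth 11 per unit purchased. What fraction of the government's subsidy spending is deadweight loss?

Pre-subsidy: 521 - 4p = -656 + 7p gives p* = 107, q* = 93.
With the rebate, buyers effectively pay pb = ps − 11, where ps is the price sellers receive.
Demand in terms of ps becomes qd = 521 − 4(ps − 11) = 565 - 4ps. Setting this equal to supply: 565 - 4ps = -656 + 7ps, so ps = 111.
Buyers pay pb = 111 − 11 = 100; q' = -656 + 7·111 = 121.
ΔCS = ½(93 + 121)(107 − 100) = 749; ΔPS = ½(93 + 121)(111 − 107) = 428.
Government spending = 11 × 121 = 1331.
DWL = ½ × 11 × (121 − 93) = 154; fraction = 154 / 1331 = 14/121.

DWL / government spending = 14/121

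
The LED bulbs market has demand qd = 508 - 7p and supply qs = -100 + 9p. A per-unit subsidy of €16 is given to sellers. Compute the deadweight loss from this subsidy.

Deadweight loss = €504

Pre-subsidy: 508 - 7p = -100 + 9p gives p* = 38, q* = 242.
With the subsidy, sellers receive ps = pb + 16 for each unit, where pb is the price buyers pay.
Supply in terms of pb becomes qs = -100 + 9(pb + 16) = 44 + 9pb. Setting this equal to demand: 508 - 7pb = 44 + 9pb, so pb = 29.
Sellers receive ps = 29 + 16 = 45; q' = 508 − 7·29 = 305.
The subsidy expands output by 305 − 242 = 63 past the efficient level; on those units the gap between marginal cost and willingness to pay runs from 0 up to 16.
DWL = ½ × 16 × 63 = 504.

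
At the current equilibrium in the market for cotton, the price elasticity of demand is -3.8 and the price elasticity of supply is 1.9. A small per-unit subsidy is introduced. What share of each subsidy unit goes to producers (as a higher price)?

Producer share = 2/3

For a small subsidy around the equilibrium, the benefit split depends on the relative slopes, which at a point are proportional to the elasticities.
Buyer share = εs/(εs + |εd|) = 1.9/(1.9 + 3.8) = 1/3; seller share = |εd|/(εs + |εd|) = 2/3.
So producers capture 2/3 of the subsidy.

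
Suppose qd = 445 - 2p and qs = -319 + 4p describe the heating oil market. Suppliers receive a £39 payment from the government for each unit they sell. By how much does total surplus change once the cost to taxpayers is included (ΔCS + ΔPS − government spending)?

Pre-subsidy: 445 - 2p = -319 + 4p gives p* = 382/3, q* = 571/3.
With the subsidy, sellers receive ps = pb + 39 for each unit, where pb is the price buyers pay.
Supply in terms of pb becomes qs = -319 + 4(pb + 39) = -163 + 4pb. Setting this equal to demand: 445 - 2pb = -163 + 4pb, so pb = 304/3.
Sellers receive ps = 304/3 + 39 = 421/3; q' = 445 − 2·(304/3) = 727/3.
ΔCS = ½(571/3 + 727/3)(382/3 − 304/3) = 16874/3; ΔPS = ½(571/3 + 727/3)(421/3 − 382/3) = 8437/3.
Government spending = 39 × 727/3 = 9451.
Net change = 16874/3 + 8437/3 − 9451 = -1014. The loss equals the DWL triangle ½·39·52.

Net change in total surplus = -£1014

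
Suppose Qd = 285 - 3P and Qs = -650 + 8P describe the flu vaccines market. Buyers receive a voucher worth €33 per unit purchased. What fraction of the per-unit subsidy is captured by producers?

Producer share = 3/11

Pre-subsidy: 285 - 3P = -650 + 8P gives P* = 85, Q* = 30.
With the rebate, buyers effectively pay Pb = Ps − 33, where Ps is the price sellers receive.
Demand in terms of Ps becomes Qd = 285 − 3(Ps − 33) = 384 - 3Ps. Setting this equal to supply: 384 - 3Ps = -650 + 8Ps, so Ps = 94.
Buyers pay Pb = 94 − 33 = 61; Q' = -650 + 8·94 = 102.
Buyers' price falls by P* − Pb = 85 − 61 = 24; sellers' price rises by Ps − P* = 94 − 85 = 9.
So producers capture 9/33 = 3/11 of each unit of subsidy.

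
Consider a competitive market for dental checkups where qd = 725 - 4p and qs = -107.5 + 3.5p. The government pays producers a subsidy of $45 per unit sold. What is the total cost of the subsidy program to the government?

Government cost = $16425

Pre-subsidy: 725 - 4p = -107.5 + 3.5p gives p* = 111, q* = 281.
With the subsidy, sellers receive ps = pb + 45 for each unit, where pb is the price buyers pay.
Supply in terms of pb becomes qs = -107.5 + 3.5(pb + 45) = 50 + 3.5pb. Setting this equal to demand: 725 - 4pb = 50 + 3.5pb, so pb = 90.
Sellers receive ps = 90 + 45 = 135; q' = 725 − 4·90 = 365.
Government outlay = subsidy × quantity = 45 × 365 = 16425.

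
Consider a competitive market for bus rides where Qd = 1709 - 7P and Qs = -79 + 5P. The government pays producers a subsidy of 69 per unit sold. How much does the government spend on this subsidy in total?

Pre-subsidy: 1709 - 7P = -79 + 5P gives P* = 149, Q* = 666.
With the subsidy, sellers receive Ps = Pb + 69 for each unit, where Pb is the price buyers pay.
Supply in terms of Pb becomes Qs = -79 + 5(Pb + 69) = 266 + 5Pb. Setting this equal to demand: 1709 - 7Pb = 266 + 5Pb, so Pb = 120.25.
Sellers receive Ps = 120.25 + 69 = 189.25; Q' = 1709 − 7·120.25 = 867.25.
Government outlay = subsidy × quantity = 69 × 867.25 = 59840.25.

Government cost = 59840.25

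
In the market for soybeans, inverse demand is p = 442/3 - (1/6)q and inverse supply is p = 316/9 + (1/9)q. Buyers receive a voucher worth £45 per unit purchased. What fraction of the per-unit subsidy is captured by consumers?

Pre-subsidy: 442/3 - (1/6)q = 316/9 + (1/9)q gives q* = 404 and p* = 80.
With the rebate, buyers effectively pay pb = ps − 45, where ps is the price sellers receive.
On the curves, pb = 442/3 - (1/6)q and ps = 316/9 + (1/9)q; the wedge ps − pb = 45 gives 316/9 + (1/9)q − (442/3 - (1/6)q) = 45, so q' = 566.
Then pb = 442/3 − (1/6)·566 = 53 and ps = 316/9 + (1/9)·566 = 98.
Buyers' price falls by p* − pb = 80 − 53 = 27; sellers' price rises by ps − p* = 98 − 80 = 18.
So consumers capture 27/45 = 0.6 of each unit of subsidy.

Consumer share = 0.6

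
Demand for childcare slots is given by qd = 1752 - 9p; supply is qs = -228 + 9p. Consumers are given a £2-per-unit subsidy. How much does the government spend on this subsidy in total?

Government cost = £1542

Pre-subsidy: 1752 - 9p = -228 + 9p gives p* = 110, q* = 762.
With the rebate, buyers effectively pay pb = ps − 2, where ps is the price sellers receive.
Demand in terms of ps becomes qd = 1752 − 9(ps − 2) = 1770 - 9ps. Setting this equal to supply: 1770 - 9ps = -228 + 9ps, so ps = 111.
Buyers pay pb = 111 − 2 = 109; q' = -228 + 9·111 = 771.
Government outlay = subsidy × quantity = 2 × 771 = 1542.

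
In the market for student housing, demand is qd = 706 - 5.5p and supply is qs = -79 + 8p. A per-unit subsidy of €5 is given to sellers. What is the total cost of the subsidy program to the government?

Government cost = 54335/27

Pre-subsidy: 706 - 5.5p = -79 + 8p gives p* = 1570/27, q* = 10427/27.
With the subsidy, sellers receive ps = pb + 5 for each unit, where pb is the price buyers pay.
Supply in terms of pb becomes qs = -79 + 8(pb + 5) = -39 + 8pb. Setting this equal to demand: 706 - 5.5pb = -39 + 8pb, so pb = 1490/27.
Sellers receive ps = 1490/27 + 5 = 1625/27; q' = 706 − 5.5·(1490/27) = 10867/27.
Government outlay = subsidy × quantity = 5 × 10867/27 = 54335/27.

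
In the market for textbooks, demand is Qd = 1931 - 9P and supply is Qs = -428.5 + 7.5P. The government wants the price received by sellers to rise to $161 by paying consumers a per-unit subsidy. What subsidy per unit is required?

At a seller price of 161, quantity supplied is -428.5 + 7.5·161 = 779.
Buyers absorb 779 only when they pay Pb with 1931 − 9·Pb = 779, i.e. Pb = 128.
s = Ps − Pb = 161 − 128 = 33.

Required subsidy s = $33 per unit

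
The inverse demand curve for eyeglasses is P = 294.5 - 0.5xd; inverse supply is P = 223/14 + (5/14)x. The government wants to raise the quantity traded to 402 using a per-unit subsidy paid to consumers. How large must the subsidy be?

At x = 402, from the demand curve buyers pay Pb = 294.5 − 0.5·402 = 93.5; from the supply curve sellers need Ps = 223/14 + (5/14)·402 = 159.5.
The subsidy must fill the gap: s = Ps − Pb = 159.5 − 93.5 = 66.

Required subsidy s = 66 per unit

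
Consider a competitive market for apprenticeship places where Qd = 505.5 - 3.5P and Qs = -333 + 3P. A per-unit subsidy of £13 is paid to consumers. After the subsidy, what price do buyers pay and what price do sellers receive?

Pre-subsidy: 505.5 - 3.5P = -333 + 3P gives P* = 129, Q* = 54.
With the rebate, buyers effectively pay Pb = Ps − 13, where Ps is the price sellers receive.
Demand in terms of Ps becomes Qd = 505.5 − 3.5(Ps − 13) = 551 - 3.5Ps. Setting this equal to supply: 551 - 3.5Ps = -333 + 3Ps, so Ps = 136.
Buyers pay Pb = 136 − 13 = 123; Q' = -333 + 3·136 = 75.

Buyers pay £123; sellers receive £136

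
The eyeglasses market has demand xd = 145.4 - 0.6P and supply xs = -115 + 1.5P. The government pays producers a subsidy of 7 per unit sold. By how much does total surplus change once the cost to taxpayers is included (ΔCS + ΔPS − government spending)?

Pre-subsidy: 145.4 - 0.6P = -115 + 1.5P gives P* = 124, x* = 71.
With the subsidy, sellers receive Ps = Pb + 7 for each unit, where Pb is the price buyers pay.
Supply in terms of Pb becomes xs = -115 + 1.5(Pb + 7) = -104.5 + 1.5Pb. Setting this equal to demand: 145.4 - 0.6Pb = -104.5 + 1.5Pb, so Pb = 119.
Sellers receive Ps = 119 + 7 = 126; x' = 145.4 − 0.6·119 = 74.
ΔCS = ½(71 + 74)(124 − 119) = 362.5; ΔPS = ½(71 + 74)(126 − 124) = 145.
Government spending = 7 × 74 = 518.
Net change = 362.5 + 145 − 518 = -10.5. The loss equals the DWL triangle ½·7·3.

Net change in total surplus = -10.5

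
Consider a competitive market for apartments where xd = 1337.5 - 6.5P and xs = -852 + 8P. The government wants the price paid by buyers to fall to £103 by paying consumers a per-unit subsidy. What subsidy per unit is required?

Required subsidy s = £87 per unit

At a buyer price of 103, quantity demanded is 1337.5 − 6.5·103 = 668.
Sellers supply 668 only when they receive Ps with -852 + 8·Ps = 668, i.e. Ps = 190.
s = Ps − Pb = 190 − 103 = 87.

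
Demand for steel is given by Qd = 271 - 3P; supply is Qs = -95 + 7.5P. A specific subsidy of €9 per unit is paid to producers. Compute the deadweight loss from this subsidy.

Pre-subsidy: 271 - 3P = -95 + 7.5P gives P* = 244/7, Q* = 1165/7.
With the subsidy, sellers receive Ps = Pb + 9 for each unit, where Pb is the price buyers pay.
Supply in terms of Pb becomes Qs = -95 + 7.5(Pb + 9) = -27.5 + 7.5Pb. Setting this equal to demand: 271 - 3Pb = -27.5 + 7.5Pb, so Pb = 199/7.
Sellers receive Ps = 199/7 + 9 = 262/7; Q' = 271 − 3·(199/7) = 1300/7.
The subsidy expands output by 1300/7 − 1165/7 = 135/7 past the efficient level; on those units the gap between marginal cost and willingness to pay runs from 0 up to 9.
DWL = ½ × 9 × 135/7 = 1215/14.

Deadweight loss = 1215/14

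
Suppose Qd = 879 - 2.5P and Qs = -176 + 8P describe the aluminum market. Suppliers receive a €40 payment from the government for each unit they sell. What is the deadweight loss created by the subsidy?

Deadweight loss = 32000/21

Pre-subsidy: 879 - 2.5P = -176 + 8P gives P* = 2110/21, Q* = 13184/21.
With the subsidy, sellers receive Ps = Pb + 40 for each unit, where Pb is the price buyers pay.
Supply in terms of Pb becomes Qs = -176 + 8(Pb + 40) = 144 + 8Pb. Setting this equal to demand: 879 - 2.5Pb = 144 + 8Pb, so Pb = 70.
Sellers receive Ps = 70 + 40 = 110; Q' = 879 − 2.5·70 = 704.
The subsidy expands output by 704 − 13184/21 = 1600/21 past the efficient level; on those units the gap between marginal cost and willingness to pay runs from 0 up to 40.
DWL = ½ × 40 × 1600/21 = 32000/21.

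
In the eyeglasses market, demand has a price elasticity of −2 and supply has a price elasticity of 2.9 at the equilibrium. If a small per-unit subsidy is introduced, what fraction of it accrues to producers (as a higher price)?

For a small subsidy around the equilibrium, the benefit split depends on the relative slopes, which at a point are proportional to the elasticities.
Buyer share = εs/(εs + |εd|) = 2.9/(2.9 + 2) = 29/49; seller share = |εd|/(εs + |εd|) = 20/49.
So producers capture 20/49 of the subsidy.

Producer share = 20/49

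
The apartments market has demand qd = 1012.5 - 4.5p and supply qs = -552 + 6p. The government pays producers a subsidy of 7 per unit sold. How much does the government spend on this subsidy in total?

Government cost = 2520

Pre-subsidy: 1012.5 - 4.5p = -552 + 6p gives p* = 149, q* = 342.
With the subsidy, sellers receive ps = pb + 7 for each unit, where pb is the price buyers pay.
Supply in terms of pb becomes qs = -552 + 6(pb + 7) = -510 + 6pb. Setting this equal to demand: 1012.5 - 4.5pb = -510 + 6pb, so pb = 145.
Sellers receive ps = 145 + 7 = 152; q' = 1012.5 − 4.5·145 = 360.
Government outlay = subsidy × quantity = 7 × 360 = 2520.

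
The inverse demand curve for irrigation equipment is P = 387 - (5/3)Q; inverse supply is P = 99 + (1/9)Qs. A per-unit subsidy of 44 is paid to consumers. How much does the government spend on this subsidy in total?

Pre-subsidy: 387 - (5/3)Q = 99 + (1/9)Q gives Q* = 162 and P* = 117.
With the rebate, buyers effectively pay Pb = Ps − 44, where Ps is the price sellers receive.
On the curves, Pb = 387 - (5/3)Q and Ps = 99 + (1/9)Q; the wedge Ps − Pb = 44 gives 99 + (1/9)Q − (387 - (5/3)Q) = 44, so Q' = 186.75.
Then Pb = 387 − (5/3)·186.75 = 75.75 and Ps = 99 + (1/9)·186.75 = 119.75.
Government outlay = subsidy × quantity = 44 × 186.75 = 8217.

Government cost = 8217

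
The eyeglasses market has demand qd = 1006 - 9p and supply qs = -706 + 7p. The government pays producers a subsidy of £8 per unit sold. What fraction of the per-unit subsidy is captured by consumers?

Consumer share = 0.4375

Pre-subsidy: 1006 - 9p = -706 + 7p gives p* = 107, q* = 43.
With the subsidy, sellers receive ps = pb + 8 for each unit, where pb is the price buyers pay.
Supply in terms of pb becomes qs = -706 + 7(pb + 8) = -650 + 7pb. Setting this equal to demand: 1006 - 9pb = -650 + 7pb, so pb = 103.5.
Sellers receive ps = 103.5 + 8 = 111.5; q' = 1006 − 9·103.5 = 74.5.
Buyers' price falls by p* − pb = 107 − 103.5 = 3.5; sellers' price rises by ps − p* = 111.5 − 107 = 4.5.
So consumers capture 3.5/8 = 0.4375 of each unit of subsidy.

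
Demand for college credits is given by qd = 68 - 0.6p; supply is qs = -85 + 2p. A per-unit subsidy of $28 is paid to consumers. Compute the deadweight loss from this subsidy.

Pre-subsidy: 68 - 0.6p = -85 + 2p gives p* = 765/13, q* = 425/13.
With the rebate, buyers effectively pay pb = ps − 28, where ps is the price sellers receive.
Demand in terms of ps becomes qd = 68 − 0.6(ps − 28) = 84.8 - 0.6ps. Setting this equal to supply: 84.8 - 0.6ps = -85 + 2ps, so ps = 849/13.
Buyers pay pb = 849/13 − 28 = 485/13; q' = -85 + 2·(849/13) = 593/13.
The subsidy expands output by 593/13 − 425/13 = 168/13 past the efficient level; on those units the gap between marginal cost and willingness to pay runs from 0 up to 28.
DWL = ½ × 28 × 168/13 = 2352/13.

Deadweight loss = 2352/13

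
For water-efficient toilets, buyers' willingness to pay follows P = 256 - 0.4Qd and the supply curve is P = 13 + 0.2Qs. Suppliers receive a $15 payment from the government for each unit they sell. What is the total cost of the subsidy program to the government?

Government cost = $6450

Pre-subsidy: 256 - 0.4Q = 13 + 0.2Q gives Q* = 405 and P* = 94.
With the subsidy, sellers receive Ps = Pb + 15 for each unit, where Pb is the price buyers pay.
On the curves, Pb = 256 - 0.4Q and Ps = 13 + 0.2Q; the wedge Ps − Pb = 15 gives 13 + 0.2Q − (256 - 0.4Q) = 15, so Q' = 430.
Then Pb = 256 − 0.4·430 = 84 and Ps = 13 + 0.2·430 = 99.
Government outlay = subsidy × quantity = 15 × 430 = 6450.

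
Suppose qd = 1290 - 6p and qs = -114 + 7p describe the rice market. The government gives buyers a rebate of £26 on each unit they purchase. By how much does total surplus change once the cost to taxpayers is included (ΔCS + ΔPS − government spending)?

Net change in total surplus = -£1092

Pre-subsidy: 1290 - 6p = -114 + 7p gives p* = 108, q* = 642.
With the rebate, buyers effectively pay pb = ps − 26, where ps is the price sellers receive.
Demand in terms of ps becomes qd = 1290 − 6(ps − 26) = 1446 - 6ps. Setting this equal to supply: 1446 - 6ps = -114 + 7ps, so ps = 120.
Buyers pay pb = 120 − 26 = 94; q' = -114 + 7·120 = 726.
ΔCS = ½(642 + 726)(108 − 94) = 9576; ΔPS = ½(642 + 726)(120 − 108) = 8208.
Government spending = 26 × 726 = 18876.
Net change = 9576 + 8208 − 18876 = -1092. The loss equals the DWL triangle ½·26·84.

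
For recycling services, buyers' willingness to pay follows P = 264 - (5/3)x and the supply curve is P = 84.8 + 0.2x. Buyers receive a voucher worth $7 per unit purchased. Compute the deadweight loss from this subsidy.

Deadweight loss = $13.125

Pre-subsidy: 264 - (5/3)x = 84.8 + 0.2x gives x* = 96 and P* = 104.
With the rebate, buyers effectively pay Pb = Ps − 7, where Ps is the price sellers receive.
On the curves, Pb = 264 - (5/3)x and Ps = 84.8 + 0.2x; the wedge Ps − Pb = 7 gives 84.8 + 0.2x − (264 - (5/3)x) = 7, so x' = 99.75.
Then Pb = 264 − (5/3)·99.75 = 97.75 and Ps = 84.8 + 0.2·99.75 = 104.75.
The subsidy expands output by 99.75 − 96 = 3.75 past the efficient level; on those units the gap between marginal cost and willingness to pay runs from 0 up to 7.
DWL = ½ × 7 × 3.75 = 13.125.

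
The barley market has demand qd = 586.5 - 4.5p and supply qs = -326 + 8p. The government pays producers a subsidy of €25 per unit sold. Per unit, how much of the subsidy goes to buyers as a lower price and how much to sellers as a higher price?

Pre-subsidy: 586.5 - 4.5p = -326 + 8p gives p* = 73, q* = 258.
With the subsidy, sellers receive ps = pb + 25 for each unit, where pb is the price buyers pay.
Supply in terms of pb becomes qs = -326 + 8(pb + 25) = -126 + 8pb. Setting this equal to demand: 586.5 - 4.5pb = -126 + 8pb, so pb = 57.
Sellers receive ps = 57 + 25 = 82; q' = 586.5 − 4.5·57 = 330.
Buyers' price falls by p* − pb = 73 − 57 = 16; sellers' price rises by ps − p* = 82 − 73 = 9.

Buyers gain €16 per unit; sellers gain €9 per unit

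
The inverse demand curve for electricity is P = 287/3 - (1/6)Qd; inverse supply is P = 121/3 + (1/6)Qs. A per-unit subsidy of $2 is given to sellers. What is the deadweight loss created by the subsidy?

Pre-subsidy: 287/3 - (1/6)Q = 121/3 + (1/6)Q gives Q* = 166 and P* = 68.
With the subsidy, sellers receive Ps = Pb + 2 for each unit, where Pb is the price buyers pay.
On the curves, Pb = 287/3 - (1/6)Q and Ps = 121/3 + (1/6)Q; the wedge Ps − Pb = 2 gives 121/3 + (1/6)Q − (287/3 - (1/6)Q) = 2, so Q' = 172.
Then Pb = 287/3 − (1/6)·172 = 67 and Ps = 121/3 + (1/6)·172 = 69.
The subsidy expands output by 172 − 166 = 6 past the efficient level; on those units the gap between marginal cost and willingness to pay runs from 0 up to 2.
DWL = ½ × 2 × 6 = 6.

Deadweight loss = $6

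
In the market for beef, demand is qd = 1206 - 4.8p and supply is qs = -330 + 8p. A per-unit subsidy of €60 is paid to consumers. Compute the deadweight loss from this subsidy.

Deadweight loss = €5400

Pre-subsidy: 1206 - 4.8p = -330 + 8p gives p* = 120, q* = 630.
With the rebate, buyers effectively pay pb = ps − 60, where ps is the price sellers receive.
Demand in terms of ps becomes qd = 1206 − 4.8(ps − 60) = 1494 - 4.8ps. Setting this equal to supply: 1494 - 4.8ps = -330 + 8ps, so ps = 142.5.
Buyers pay pb = 142.5 − 60 = 82.5; q' = -330 + 8·142.5 = 810.
The subsidy expands output by 810 − 630 = 180 past the efficient level; on those units the gap between marginal cost and willingness to pay runs from 0 up to 60.
DWL = ½ × 60 × 180 = 5400.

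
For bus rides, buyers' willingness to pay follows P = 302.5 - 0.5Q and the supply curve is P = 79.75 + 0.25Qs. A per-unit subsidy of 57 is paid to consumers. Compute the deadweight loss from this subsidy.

Deadweight loss = 2166

Pre-subsidy: 302.5 - 0.5Q = 79.75 + 0.25Q gives Q* = 297 and P* = 154.
With the rebate, buyers effectively pay Pb = Ps − 57, where Ps is the price sellers receive.
On the curves, Pb = 302.5 - 0.5Q and Ps = 79.75 + 0.25Q; the wedge Ps − Pb = 57 gives 79.75 + 0.25Q − (302.5 - 0.5Q) = 57, so Q' = 373.
Then Pb = 302.5 − 0.5·373 = 116 and Ps = 79.75 + 0.25·373 = 173.
The subsidy expands output by 373 − 297 = 76 past the efficient level; on those units the gap between marginal cost and willingness to pay runs from 0 up to 57.
DWL = ½ × 57 × 76 = 2166.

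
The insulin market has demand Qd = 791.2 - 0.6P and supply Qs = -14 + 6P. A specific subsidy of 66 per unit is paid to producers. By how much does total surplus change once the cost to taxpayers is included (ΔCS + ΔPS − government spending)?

Net change in total surplus = -1188

Pre-subsidy: 791.2 - 0.6P = -14 + 6P gives P* = 122, Q* = 718.
With the subsidy, sellers receive Ps = Pb + 66 for each unit, where Pb is the price buyers pay.
Supply in terms of Pb becomes Qs = -14 + 6(Pb + 66) = 382 + 6Pb. Setting this equal to demand: 791.2 - 0.6Pb = 382 + 6Pb, so Pb = 62.
Sellers receive Ps = 62 + 66 = 128; Q' = 791.2 − 0.6·62 = 754.
ΔCS = ½(718 + 754)(122 − 62) = 44160; ΔPS = ½(718 + 754)(128 − 122) = 4416.
Government spending = 66 × 754 = 49764.
Net change = 44160 + 4416 − 49764 = -1188. The loss equals the DWL triangle ½·66·36.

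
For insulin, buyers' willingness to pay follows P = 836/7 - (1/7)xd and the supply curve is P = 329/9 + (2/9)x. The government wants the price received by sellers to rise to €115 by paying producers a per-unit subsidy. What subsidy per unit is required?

Required subsidy s = €46 per unit

At a seller price of 115, quantity supplied is -164.5 + 4.5·115 = 353.
Buyers absorb 353 only when they pay Pb = 836/7 − (1/7)·353 = 69.
s = Ps − Pb = 115 − 69 = 46.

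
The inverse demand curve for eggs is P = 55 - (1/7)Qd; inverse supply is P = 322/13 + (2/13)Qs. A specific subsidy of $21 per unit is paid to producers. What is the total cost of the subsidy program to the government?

Pre-subsidy: 55 - (1/7)Q = 322/13 + (2/13)Q gives Q* = 917/9 and P* = 364/9.
With the subsidy, sellers receive Ps = Pb + 21 for each unit, where Pb is the price buyers pay.
On the curves, Pb = 55 - (1/7)Q and Ps = 322/13 + (2/13)Q; the wedge Ps − Pb = 21 gives 322/13 + (2/13)Q − (55 - (1/7)Q) = 21, so Q' = 518/3.
Then Pb = 55 − (1/7)·(518/3) = 91/3 and Ps = 322/13 + (2/13)·(518/3) = 154/3.
Government outlay = subsidy × quantity = 21 × 518/3 = 3626.

Government cost = $3626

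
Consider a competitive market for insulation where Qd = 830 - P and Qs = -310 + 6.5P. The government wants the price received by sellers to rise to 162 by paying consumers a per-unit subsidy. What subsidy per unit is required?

At a seller price of 162, quantity supplied is -310 + 6.5·162 = 743.
Buyers absorb 743 only when they pay Pb with 830 − 1·Pb = 743, i.e. Pb = 87.
s = Ps − Pb = 162 − 87 = 75.

Required subsidy s = 75 per unit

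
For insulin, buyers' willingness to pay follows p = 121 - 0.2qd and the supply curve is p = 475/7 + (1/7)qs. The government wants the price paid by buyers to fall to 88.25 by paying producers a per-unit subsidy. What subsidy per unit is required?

At a buyer price of 88.25, quantity demanded is 605 − 5·88.25 = 163.75.
Sellers supply 163.75 only when they receive ps = 475/7 + (1/7)·163.75 = 91.25.
s = ps − pb = 91.25 − 88.25 = 3.

Required subsidy s = 3 per unit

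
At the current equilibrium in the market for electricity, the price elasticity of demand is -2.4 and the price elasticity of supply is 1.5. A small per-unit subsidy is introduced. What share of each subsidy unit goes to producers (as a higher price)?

Producer share = 8/13

For a small subsidy around the equilibrium, the benefit split depends on the relative slopes, which at a point are proportional to the elasticities.
Buyer share = εs/(εs + |εd|) = 1.5/(1.5 + 2.4) = 5/13; seller share = |εd|/(εs + |εd|) = 8/13.
So producers capture 8/13 of the subsidy.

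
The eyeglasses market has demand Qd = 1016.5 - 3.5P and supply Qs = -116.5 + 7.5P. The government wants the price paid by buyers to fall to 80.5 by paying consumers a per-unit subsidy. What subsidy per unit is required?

At a buyer price of 80.5, quantity demanded is 1016.5 − 3.5·80.5 = 734.75.
Sellers supply 734.75 only when they receive Ps with -116.5 + 7.5·Ps = 734.75, i.e. Ps = 113.5.
s = Ps − Pb = 113.5 − 80.5 = 33.

Required subsidy s = 33 per unit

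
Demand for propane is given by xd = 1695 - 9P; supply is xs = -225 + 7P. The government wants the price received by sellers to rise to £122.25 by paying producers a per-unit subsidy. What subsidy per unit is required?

Required subsidy s = £4 per unit

At a seller price of 122.25, quantity supplied is -225 + 7·122.25 = 630.75.
Buyers absorb 630.75 only when they pay Pb with 1695 − 9·Pb = 630.75, i.e. Pb = 118.25.
s = Ps − Pb = 122.25 − 118.25 = 4.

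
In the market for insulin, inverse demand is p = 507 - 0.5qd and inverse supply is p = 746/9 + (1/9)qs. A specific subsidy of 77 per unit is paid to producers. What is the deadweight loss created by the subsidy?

Deadweight loss = 4851

Pre-subsidy: 507 - 0.5q = 746/9 + (1/9)q gives q* = 694 and p* = 160.
With the subsidy, sellers receive ps = pb + 77 for each unit, where pb is the price buyers pay.
On the curves, pb = 507 - 0.5q and ps = 746/9 + (1/9)q; the wedge ps − pb = 77 gives 746/9 + (1/9)q − (507 - 0.5q) = 77, so q' = 820.
Then pb = 507 − 0.5·820 = 97 and ps = 746/9 + (1/9)·820 = 174.
The subsidy expands output by 820 − 694 = 126 past the efficient level; on those units the gap between marginal cost and willingness to pay runs from 0 up to 77.
DWL = ½ × 77 × 126 = 4851.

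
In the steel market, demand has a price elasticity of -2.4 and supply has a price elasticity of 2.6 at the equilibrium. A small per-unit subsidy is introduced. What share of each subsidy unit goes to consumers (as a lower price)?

For a small subsidy around the equilibrium, the benefit split depends on the relative slopes, which at a point are proportional to the elasticities.
Buyer share = εs/(εs + |εd|) = 2.6/(2.6 + 2.4) = 0.52; seller share = |εd|/(εs + |εd|) = 0.48.

Consumer share = 0.52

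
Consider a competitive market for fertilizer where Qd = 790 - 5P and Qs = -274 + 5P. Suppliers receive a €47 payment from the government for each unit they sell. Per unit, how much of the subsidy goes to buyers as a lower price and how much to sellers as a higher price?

Buyers gain €23.5 per unit; sellers gain €23.5 per unit

Pre-subsidy: 790 - 5P = -274 + 5P gives P* = 106.4, Q* = 258.
With the subsidy, sellers receive Ps = Pb + 47 for each unit, where Pb is the price buyers pay.
Supply in terms of Pb becomes Qs = -274 + 5(Pb + 47) = -39 + 5Pb. Setting this equal to demand: 790 - 5Pb = -39 + 5Pb, so Pb = 82.9.
Sellers receive Ps = 82.9 + 47 = 129.9; Q' = 790 − 5·82.9 = 375.5.
Buyers' price falls by P* − Pb = 106.4 − 82.9 = 23.5; sellers' price rises by Ps − P* = 129.9 − 106.4 = 23.5.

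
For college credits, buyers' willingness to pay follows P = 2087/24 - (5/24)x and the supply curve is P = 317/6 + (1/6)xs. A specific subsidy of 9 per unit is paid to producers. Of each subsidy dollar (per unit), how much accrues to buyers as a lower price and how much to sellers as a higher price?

Buyers gain 5 per unit; sellers gain 4 per unit

Pre-subsidy: 2087/24 - (5/24)x = 317/6 + (1/6)x gives x* = 91 and P* = 68.
With the subsidy, sellers receive Ps = Pb + 9 for each unit, where Pb is the price buyers pay.
On the curves, Pb = 2087/24 - (5/24)x and Ps = 317/6 + (1/6)x; the wedge Ps − Pb = 9 gives 317/6 + (1/6)x − (2087/24 - (5/24)x) = 9, so x' = 115.
Then Pb = 2087/24 − (5/24)·115 = 63 and Ps = 317/6 + (1/6)·115 = 72.
Buyers' price falls by P* − Pb = 68 − 63 = 5; sellers' price rises by Ps − P* = 72 − 68 = 4.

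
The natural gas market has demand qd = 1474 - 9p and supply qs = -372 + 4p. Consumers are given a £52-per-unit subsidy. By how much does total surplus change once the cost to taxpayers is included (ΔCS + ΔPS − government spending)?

Pre-subsidy: 1474 - 9p = -372 + 4p gives p* = 142, q* = 196.
With the rebate, buyers effectively pay pb = ps − 52, where ps is the price sellers receive.
Demand in terms of ps becomes qd = 1474 − 9(ps − 52) = 1942 - 9ps. Setting this equal to supply: 1942 - 9ps = -372 + 4ps, so ps = 178.
Buyers pay pb = 178 − 52 = 126; q' = -372 + 4·178 = 340.
ΔCS = ½(196 + 340)(142 − 126) = 4288; ΔPS = ½(196 + 340)(178 − 142) = 9648.
Government spending = 52 × 340 = 17680.
Net change = 4288 + 9648 − 17680 = -3744. The loss equals the DWL triangle ½·52·144.

Net change in total surplus = -£3744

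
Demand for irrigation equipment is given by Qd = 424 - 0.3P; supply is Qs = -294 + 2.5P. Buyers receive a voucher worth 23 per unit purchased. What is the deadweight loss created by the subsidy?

Pre-subsidy: 424 - 0.3P = -294 + 2.5P gives P* = 1795/7, Q* = 4859/14.
With the rebate, buyers effectively pay Pb = Ps − 23, where Ps is the price sellers receive.
Demand in terms of Ps becomes Qd = 424 − 0.3(Ps − 23) = 430.9 - 0.3Ps. Setting this equal to supply: 430.9 - 0.3Ps = -294 + 2.5Ps, so Ps = 7249/28.
Buyers pay Pb = 7249/28 − 23 = 6605/28; Q' = -294 + 2.5·(7249/28) = 19781/56.
The subsidy expands output by 19781/56 − 4859/14 = 345/56 past the efficient level; on those units the gap between marginal cost and willingness to pay runs from 0 up to 23.
DWL = ½ × 23 × 345/56 = 7935/112.

Deadweight loss = 7935/112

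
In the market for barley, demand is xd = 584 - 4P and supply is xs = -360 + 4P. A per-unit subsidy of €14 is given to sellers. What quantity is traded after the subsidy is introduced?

x' = 140

Pre-subsidy: 584 - 4P = -360 + 4P gives P* = 118, x* = 112.
With the subsidy, sellers receive Ps = Pb + 14 for each unit, where Pb is the price buyers pay.
Supply in terms of Pb becomes xs = -360 + 4(Pb + 14) = -304 + 4Pb. Setting this equal to demand: 584 - 4Pb = -304 + 4Pb, so Pb = 111.
Sellers receive Ps = 111 + 14 = 125; x' = 584 − 4·111 = 140.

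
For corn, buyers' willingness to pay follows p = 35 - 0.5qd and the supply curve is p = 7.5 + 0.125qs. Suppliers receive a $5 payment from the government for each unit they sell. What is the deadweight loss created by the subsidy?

Deadweight loss = $20

Pre-subsidy: 35 - 0.5q = 7.5 + 0.125q gives q* = 44 and p* = 13.
With the subsidy, sellers receive ps = pb + 5 for each unit, where pb is the price buyers pay.
On the curves, pb = 35 - 0.5q and ps = 7.5 + 0.125q; the wedge ps − pb = 5 gives 7.5 + 0.125q − (35 - 0.5q) = 5, so q' = 52.
Then pb = 35 − 0.5·52 = 9 and ps = 7.5 + 0.125·52 = 14.
The subsidy expands output by 52 − 44 = 8 past the efficient level; on those units the gap between marginal cost and willingness to pay runs from 0 up to 5.
DWL = ½ × 5 × 8 = 20.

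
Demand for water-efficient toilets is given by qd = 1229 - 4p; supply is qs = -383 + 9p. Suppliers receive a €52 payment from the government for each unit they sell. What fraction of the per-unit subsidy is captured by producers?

Producer share = 4/13

Pre-subsidy: 1229 - 4p = -383 + 9p gives p* = 124, q* = 733.
With the subsidy, sellers receive ps = pb + 52 for each unit, where pb is the price buyers pay.
Supply in terms of pb becomes qs = -383 + 9(pb + 52) = 85 + 9pb. Setting this equal to demand: 1229 - 4pb = 85 + 9pb, so pb = 88.
Sellers receive ps = 88 + 52 = 140; q' = 1229 − 4·88 = 877.
Buyers' price falls by p* − pb = 124 − 88 = 36; sellers' price rises by ps − p* = 140 − 124 = 16.
So producers capture 16/52 = 4/13 of each unit of subsidy.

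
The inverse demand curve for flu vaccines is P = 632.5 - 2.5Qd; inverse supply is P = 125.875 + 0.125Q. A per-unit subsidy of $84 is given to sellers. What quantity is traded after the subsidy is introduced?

Q' = 225

Pre-subsidy: 632.5 - 2.5Q = 125.875 + 0.125Q gives Q* = 193 and P* = 150.
With the subsidy, sellers receive Ps = Pb + 84 for each unit, where Pb is the price buyers pay.
On the curves, Pb = 632.5 - 2.5Q and Ps = 125.875 + 0.125Q; the wedge Ps − Pb = 84 gives 125.875 + 0.125Q − (632.5 - 2.5Q) = 84, so Q' = 225.
Then Pb = 632.5 − 2.5·225 = 70 and Ps = 125.875 + 0.125·225 = 154.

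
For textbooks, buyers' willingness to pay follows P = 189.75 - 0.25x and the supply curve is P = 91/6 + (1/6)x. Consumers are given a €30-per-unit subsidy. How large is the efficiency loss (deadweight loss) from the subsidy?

Deadweight loss = €1080

Pre-subsidy: 189.75 - 0.25x = 91/6 + (1/6)x gives x* = 419 and P* = 85.
With the rebate, buyers effectively pay Pb = Ps − 30, where Ps is the price sellers receive.
On the curves, Pb = 189.75 - 0.25x and Ps = 91/6 + (1/6)x; the wedge Ps − Pb = 30 gives 91/6 + (1/6)x − (189.75 - 0.25x) = 30, so x' = 491.
Then Pb = 189.75 − 0.25·491 = 67 and Ps = 91/6 + (1/6)·491 = 97.
The subsidy expands output by 491 − 419 = 72 past the efficient level; on those units the gap between marginal cost and willingness to pay runs from 0 up to 30.
DWL = ½ × 30 × 72 = 1080.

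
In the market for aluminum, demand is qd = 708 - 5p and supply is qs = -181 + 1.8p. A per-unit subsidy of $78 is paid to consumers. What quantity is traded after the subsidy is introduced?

q' = 5357/34

Pre-subsidy: 708 - 5p = -181 + 1.8p gives p* = 4445/34, q* = 1847/34.
With the rebate, buyers effectively pay pb = ps − 78, where ps is the price sellers receive.
Demand in terms of ps becomes qd = 708 − 5(ps − 78) = 1098 - 5ps. Setting this equal to supply: 1098 - 5ps = -181 + 1.8ps, so ps = 6395/34.
Buyers pay pb = 6395/34 − 78 = 3743/34; q' = -181 + 1.8·(6395/34) = 5357/34.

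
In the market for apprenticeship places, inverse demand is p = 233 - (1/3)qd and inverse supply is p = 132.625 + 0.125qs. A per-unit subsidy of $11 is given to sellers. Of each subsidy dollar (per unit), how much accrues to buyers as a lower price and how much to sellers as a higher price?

Buyers gain $8 per unit; sellers gain $3 per unit

Pre-subsidy: 233 - (1/3)q = 132.625 + 0.125q gives q* = 219 and p* = 160.
With the subsidy, sellers receive ps = pb + 11 for each unit, where pb is the price buyers pay.
On the curves, pb = 233 - (1/3)q and ps = 132.625 + 0.125q; the wedge ps − pb = 11 gives 132.625 + 0.125q − (233 - (1/3)q) = 11, so q' = 243.
Then pb = 233 − (1/3)·243 = 152 and ps = 132.625 + 0.125·243 = 163.
Buyers' price falls by p* − pb = 160 − 152 = 8; sellers' price rises by ps − p* = 163 − 160 = 3.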